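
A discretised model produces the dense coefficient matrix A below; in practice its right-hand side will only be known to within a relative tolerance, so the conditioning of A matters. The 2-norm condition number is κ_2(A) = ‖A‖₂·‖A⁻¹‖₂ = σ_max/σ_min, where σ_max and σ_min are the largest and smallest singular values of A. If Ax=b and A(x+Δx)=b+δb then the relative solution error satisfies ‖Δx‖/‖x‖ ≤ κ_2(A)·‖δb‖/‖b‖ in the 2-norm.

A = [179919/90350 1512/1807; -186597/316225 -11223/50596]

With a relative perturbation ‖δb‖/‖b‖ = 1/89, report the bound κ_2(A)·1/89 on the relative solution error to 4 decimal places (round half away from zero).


1.0933

AᵀA = [2760712389/639988804 1150154235/639988804; 1150154235/639988804 1918292625/2559955216]; tr = 76693149/15147664, det = 164025/60590656
λ_max, λ_min = (76693149/15147664 ± √5879354507948601/229451724656896)/2 = 81/16, 2025/3786916
κ_2(A) = √(λ_max/λ_min) = √((81/16) / (2025/3786916)) = 97.3000
worst-case relative error ≤ 97.3000 × 1/89 = 1.0933


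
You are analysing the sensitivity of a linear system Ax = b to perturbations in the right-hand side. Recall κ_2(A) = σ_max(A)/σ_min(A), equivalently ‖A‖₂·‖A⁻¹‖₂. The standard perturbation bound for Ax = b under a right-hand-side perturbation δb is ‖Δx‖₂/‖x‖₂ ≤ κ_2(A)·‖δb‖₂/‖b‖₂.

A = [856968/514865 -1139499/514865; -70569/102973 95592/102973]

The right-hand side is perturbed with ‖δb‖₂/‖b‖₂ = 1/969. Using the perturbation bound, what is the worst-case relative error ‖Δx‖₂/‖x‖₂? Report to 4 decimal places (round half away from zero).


0.3270

form AᵀA = [5082211521/1568556025 -6776094528/1568556025; -6776094528/1568556025 9034933329/1568556025] with trace 564685794/62742241 and determinant 50625/62742241
λ_max, λ_min = (564685794/62742241 ± √318857340641607936/3936588805702081)/2 = 9, 5625/62742241
κ = σ_max/σ_min = 3/(75/7921) = 316.8400
perturbation bound = 316.8400·1/969 = 0.3270


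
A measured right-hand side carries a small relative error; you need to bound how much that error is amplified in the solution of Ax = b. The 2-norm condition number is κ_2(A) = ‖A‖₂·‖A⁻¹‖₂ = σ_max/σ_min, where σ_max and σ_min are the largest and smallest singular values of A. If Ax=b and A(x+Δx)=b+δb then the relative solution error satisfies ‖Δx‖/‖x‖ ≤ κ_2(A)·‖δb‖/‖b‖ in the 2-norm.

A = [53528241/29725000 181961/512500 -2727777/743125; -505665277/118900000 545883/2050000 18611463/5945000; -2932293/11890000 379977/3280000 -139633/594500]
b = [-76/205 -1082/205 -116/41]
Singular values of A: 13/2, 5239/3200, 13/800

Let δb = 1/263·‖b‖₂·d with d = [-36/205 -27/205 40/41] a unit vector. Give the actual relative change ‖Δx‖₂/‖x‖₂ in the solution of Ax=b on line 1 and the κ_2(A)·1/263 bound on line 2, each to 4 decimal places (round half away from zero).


largest singular value 13/2, smallest 13/800
condition number: (13/2) ÷ (13/800) = 400.0000
κ_2(A)·‖δb‖/‖b‖ = 1.5209
solve Ax = b  →  x = [-22.8320 -118.8379 -22.5946]
‖b‖ = 6.0000, ‖x‖ = 123.1027
re-solving with b+δb shifts x by Δx of norm 1.4039
relative error = 0.0114
tightness: 0.0114 against a bound of 1.5209 (unrounded ratio ≈ 0.0075)

0.0114
1.5209


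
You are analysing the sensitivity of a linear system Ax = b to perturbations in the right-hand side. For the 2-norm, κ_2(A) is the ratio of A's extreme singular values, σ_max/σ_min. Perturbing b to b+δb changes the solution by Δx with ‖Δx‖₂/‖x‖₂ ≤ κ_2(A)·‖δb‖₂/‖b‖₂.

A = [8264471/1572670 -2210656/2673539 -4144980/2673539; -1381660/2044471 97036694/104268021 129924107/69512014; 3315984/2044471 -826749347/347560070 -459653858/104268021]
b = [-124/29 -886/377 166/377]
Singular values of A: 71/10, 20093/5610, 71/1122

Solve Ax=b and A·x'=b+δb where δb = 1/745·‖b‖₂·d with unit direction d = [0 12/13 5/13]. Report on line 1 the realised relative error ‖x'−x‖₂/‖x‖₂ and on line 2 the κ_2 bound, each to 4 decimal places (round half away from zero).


0.0033
0.1506

from the listed singular values, σ₁ = 71/10, σ_n = 71/1122
condition number: (71/10) ÷ (71/1122) = 112.2000
perturbation bound = 112.2000·1/745 = 0.1506
solve Ax = b  →  x = [-1.0030 27.6209 -15.3729]
2-norm of b is 4.8990; of x, 31.6266
re-solving with b+δb shifts x by Δx of norm 0.1039
realised ‖Δx‖/‖x‖ = 0.0033
realised/bound (from unrounded values) ≈ 0.0218


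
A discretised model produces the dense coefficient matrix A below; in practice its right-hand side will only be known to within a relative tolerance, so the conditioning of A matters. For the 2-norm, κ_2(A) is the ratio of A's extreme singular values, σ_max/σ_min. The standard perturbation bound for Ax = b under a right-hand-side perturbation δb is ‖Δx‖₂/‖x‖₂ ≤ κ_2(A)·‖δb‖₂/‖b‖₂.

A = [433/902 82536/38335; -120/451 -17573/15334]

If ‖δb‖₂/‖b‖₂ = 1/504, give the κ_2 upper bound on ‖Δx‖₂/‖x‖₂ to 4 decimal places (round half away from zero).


0.5456

M = AᵀA = [245089/813604 1361232/1017005; 1361232/1017005 121000081/20340100]. tr(M)=37813/6050, det(M)=1/1936
eigenvalues of AᵀA: λ = (tr ± √(tr²−4·det))/2 = 25/4, 1/12100
κ_2(A) = √(λ_max/λ_min) = √((25/4) / (1/12100)) = 275.0000
perturbation bound = 275.0000·1/504 = 0.5456


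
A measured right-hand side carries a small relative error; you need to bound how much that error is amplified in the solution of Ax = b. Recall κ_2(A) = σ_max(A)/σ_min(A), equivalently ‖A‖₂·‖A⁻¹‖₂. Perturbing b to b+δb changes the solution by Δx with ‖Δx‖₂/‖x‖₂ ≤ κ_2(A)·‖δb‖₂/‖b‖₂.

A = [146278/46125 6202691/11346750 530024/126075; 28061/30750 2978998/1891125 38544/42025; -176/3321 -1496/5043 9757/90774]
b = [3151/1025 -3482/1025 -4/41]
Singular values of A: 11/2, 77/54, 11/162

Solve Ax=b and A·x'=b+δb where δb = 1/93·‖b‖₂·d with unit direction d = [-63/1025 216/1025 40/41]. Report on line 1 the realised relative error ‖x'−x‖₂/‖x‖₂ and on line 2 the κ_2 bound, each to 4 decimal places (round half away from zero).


largest singular value 11/2, smallest 11/162
κ_2(A) = (11/2) / (11/162) = 81.0000
worst-case relative error ≤ 81.0000 × 1/93 = 0.8710
solve Ax = b  →  x = [12.0000 -4.6126 -7.7213]
‖b‖ = 4.5826, ‖x‖ = 14.9965
re-solving with b+δb shifts x by Δx of norm 0.7257
relative error = 0.0484
realised/bound (from unrounded values) ≈ 0.0556

0.0484
0.8710


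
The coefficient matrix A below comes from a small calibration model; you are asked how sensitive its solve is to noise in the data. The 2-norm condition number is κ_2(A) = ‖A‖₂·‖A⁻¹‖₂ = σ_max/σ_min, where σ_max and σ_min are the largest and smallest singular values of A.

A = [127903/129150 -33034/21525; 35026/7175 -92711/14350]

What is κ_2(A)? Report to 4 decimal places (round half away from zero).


63.0000

form AᵀA = [246192193/9922500 -27335552/826875; -27335552/826875 48615673/1102500] with trace 2734933/39690 and determinant 47458321/39690000
solving λ² − 2734933/39690·λ + 47458321/39690000 = 0 gives λ = 6889/100, 6889/396900
κ_2(A) = √(λ_max/λ_min) = √((6889/100) / (6889/396900)) = 63.0000


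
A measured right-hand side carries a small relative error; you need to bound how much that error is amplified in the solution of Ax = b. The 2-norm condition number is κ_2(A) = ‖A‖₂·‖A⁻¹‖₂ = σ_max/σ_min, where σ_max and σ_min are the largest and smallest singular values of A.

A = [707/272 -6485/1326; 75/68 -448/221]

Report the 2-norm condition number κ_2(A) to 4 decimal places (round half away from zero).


form AᵀA = [2041/256 -1435/96; -1435/96 1009/36] with trace 82945/2304 and determinant 1/64
eigenvalues of AᵀA: λ = (tr ± √(tr²−4·det))/2 = 36, 1/2304
σ_max=√36=6, σ_min=√(1/2304)=(1/48) → κ = 288.0000

288.0000


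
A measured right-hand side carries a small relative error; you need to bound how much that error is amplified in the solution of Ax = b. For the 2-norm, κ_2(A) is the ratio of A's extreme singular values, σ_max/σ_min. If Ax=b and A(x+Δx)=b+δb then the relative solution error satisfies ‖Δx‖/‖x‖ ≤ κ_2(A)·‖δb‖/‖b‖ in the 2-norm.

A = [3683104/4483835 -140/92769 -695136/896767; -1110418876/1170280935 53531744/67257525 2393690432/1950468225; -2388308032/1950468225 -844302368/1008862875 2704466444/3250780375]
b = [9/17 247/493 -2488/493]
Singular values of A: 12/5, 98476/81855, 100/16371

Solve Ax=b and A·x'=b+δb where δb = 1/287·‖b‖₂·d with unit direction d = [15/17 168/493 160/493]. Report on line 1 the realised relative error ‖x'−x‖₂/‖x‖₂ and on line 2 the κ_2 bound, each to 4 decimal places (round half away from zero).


0.0178
1.3690

from the listed singular values, σ₁ = 12/5, σ_n = 100/16371
κ = σ_max/σ_min = (12/5)/(100/16371) = 392.9040
κ_2(A)·‖δb‖/‖b‖ = 1.3690
solve Ax = b  →  x = [-106.8401 49.0307 -113.9946]
‖b‖₂ = 5.0990 and ‖x‖₂ = 163.7485
δb = ε·‖b‖·d = [0.0157 0.0061 0.0058]; solving A·Δx = δb gives ‖Δx‖ = 2.9086
relative error = 0.0178
tightness: 0.0178 against a bound of 1.3690 (unrounded ratio ≈ 0.0130)


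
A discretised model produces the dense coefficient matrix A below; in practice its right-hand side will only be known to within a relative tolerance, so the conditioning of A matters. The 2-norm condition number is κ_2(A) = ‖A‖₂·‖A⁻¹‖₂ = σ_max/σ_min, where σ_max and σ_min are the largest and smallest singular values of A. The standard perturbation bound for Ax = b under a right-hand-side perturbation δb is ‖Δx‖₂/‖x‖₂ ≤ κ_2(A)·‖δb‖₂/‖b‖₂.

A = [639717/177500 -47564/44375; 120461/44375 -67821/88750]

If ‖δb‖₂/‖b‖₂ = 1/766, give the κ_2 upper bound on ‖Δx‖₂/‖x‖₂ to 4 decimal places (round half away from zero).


AᵀA = [25656459217/1260250000 -935341407/157531250; -935341407/157531250 545960977/315062500]; tr = 8908897/403280, det = 4879681/201640000
char-poly roots: 2209/100 and 2209/2016400
so κ_2 = √((2209/100) / (2209/2016400)) = 142.0000
κ_2(A)·‖δb‖/‖b‖ = 0.1854

0.1854


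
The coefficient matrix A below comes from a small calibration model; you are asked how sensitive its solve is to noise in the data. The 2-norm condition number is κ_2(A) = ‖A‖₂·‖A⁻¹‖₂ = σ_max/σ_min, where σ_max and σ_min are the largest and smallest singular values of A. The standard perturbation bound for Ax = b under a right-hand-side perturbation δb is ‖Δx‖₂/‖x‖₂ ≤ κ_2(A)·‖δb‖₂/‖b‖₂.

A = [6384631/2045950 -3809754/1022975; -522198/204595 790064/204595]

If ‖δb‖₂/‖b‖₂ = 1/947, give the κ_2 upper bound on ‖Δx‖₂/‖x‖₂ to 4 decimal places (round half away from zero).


AᵀA = [80894872921/4977302500 -26725544307/1244325625; -26725544307/1244325625 35813619076/1244325625]; tr = 8965973969/199092100, det = 322417936/49773025
char-poly roots: 4489/100 and 287296/1990921
κ = σ_max/σ_min = (67/10)/(536/1411) = 17.6375
worst-case relative error ≤ 17.6375 × 1/947 = 0.0186

0.0186


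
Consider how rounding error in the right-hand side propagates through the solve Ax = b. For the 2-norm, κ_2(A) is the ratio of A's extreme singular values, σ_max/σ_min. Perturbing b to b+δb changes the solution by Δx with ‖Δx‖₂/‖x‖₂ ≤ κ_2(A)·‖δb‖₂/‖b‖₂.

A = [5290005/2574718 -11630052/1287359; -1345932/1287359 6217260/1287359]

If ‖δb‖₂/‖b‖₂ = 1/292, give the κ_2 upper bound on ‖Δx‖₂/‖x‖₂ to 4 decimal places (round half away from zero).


0.7907

form AᵀA = [121904099289/22938314116 -135396283050/5734578529; -135396283050/5734578529 601773119136/5734578529] with trace 1504459593/13645636 and determinant 777924/3411409
λ_max, λ_min = (1504459593/13645636 ± √2263228822685891025/186203381844496)/2 = 441/4, 7056/3411409
κ_2(A) = √(λ_max/λ_min) = √((441/4) / (7056/3411409)) = 230.8750
bound on ‖Δx‖/‖x‖: κ·ε = 230.8750·1/292 = 0.7907


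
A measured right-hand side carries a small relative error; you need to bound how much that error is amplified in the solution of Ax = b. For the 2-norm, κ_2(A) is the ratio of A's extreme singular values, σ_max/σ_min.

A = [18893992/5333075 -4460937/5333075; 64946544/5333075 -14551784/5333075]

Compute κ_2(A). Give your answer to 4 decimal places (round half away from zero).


325.1875

M = AᵀA = [7320058417984/45506702329 -1646996780520/45506702329; -1646996780520/45506702329 370647002401/45506702329]. tr(M)=4575077585/27071209, det(M)=7311616/27071209
char-poly roots: 169 and 43264/27071209
σ_max=√169=13, σ_min=√(43264/27071209)=(208/5203) → κ = 325.1875


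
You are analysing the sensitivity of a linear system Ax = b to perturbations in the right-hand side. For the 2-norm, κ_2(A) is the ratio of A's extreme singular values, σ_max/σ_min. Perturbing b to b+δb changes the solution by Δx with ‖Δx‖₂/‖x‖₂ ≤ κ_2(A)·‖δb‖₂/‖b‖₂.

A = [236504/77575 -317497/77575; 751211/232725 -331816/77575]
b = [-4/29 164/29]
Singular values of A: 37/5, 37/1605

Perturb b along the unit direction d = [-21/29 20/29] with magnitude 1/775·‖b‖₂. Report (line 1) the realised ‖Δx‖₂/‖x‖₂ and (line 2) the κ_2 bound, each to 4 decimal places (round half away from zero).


0.0018
0.4142

from the listed singular values, σ₁ = 37/5, σ_n = 37/1605
κ_2(A) = (37/5) / (37/1605) = 321.0000
κ_2(A)·‖δb‖/‖b‖ = 0.4142
solve Ax = b  →  x = [139.1351 103.6757]
‖b‖₂ = 5.6569 and ‖x‖₂ = 173.5144
δb = ε·‖b‖·d = [-0.0053 0.0050]; solving A·Δx = δb gives ‖Δx‖ = 0.3166
realised ‖Δx‖/‖x‖ = 0.0018
tightness: 0.0018 against a bound of 0.4142 (unrounded ratio ≈ 0.0044)


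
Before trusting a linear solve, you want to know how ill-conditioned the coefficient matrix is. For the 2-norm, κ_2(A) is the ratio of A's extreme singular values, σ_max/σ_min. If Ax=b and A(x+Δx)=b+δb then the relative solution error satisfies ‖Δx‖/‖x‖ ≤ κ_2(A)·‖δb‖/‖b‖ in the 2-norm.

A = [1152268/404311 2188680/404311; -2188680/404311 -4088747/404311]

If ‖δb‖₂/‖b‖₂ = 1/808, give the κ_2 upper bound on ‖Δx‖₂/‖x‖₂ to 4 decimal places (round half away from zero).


M = AᵀA = [21169694416/565631089 39691711800/565631089; 39691711800/565631089 74422741081/565631089]. tr(M)=330769673/1957201, det(M)=456976/1957201
eigenvalues of AᵀA: λ = (tr ± √(tr²−4·det))/2 = 169, 2704/1957201
κ_2(A) = √(λ_max/λ_min) = √(169 / (2704/1957201)) = 349.7500
bound on ‖Δx‖/‖x‖: κ·ε = 349.7500·1/808 = 0.4329

0.4329


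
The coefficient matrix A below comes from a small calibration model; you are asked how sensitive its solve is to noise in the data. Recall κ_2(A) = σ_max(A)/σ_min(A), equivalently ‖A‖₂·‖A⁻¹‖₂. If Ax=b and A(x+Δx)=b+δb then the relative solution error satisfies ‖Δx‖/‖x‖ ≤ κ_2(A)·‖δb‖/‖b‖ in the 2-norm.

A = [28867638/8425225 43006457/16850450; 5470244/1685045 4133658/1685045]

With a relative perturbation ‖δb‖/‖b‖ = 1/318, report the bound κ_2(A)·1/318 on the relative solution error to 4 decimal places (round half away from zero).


AᵀA = [1880415884884/84404775625 1410285806163/84404775625; 1410285806163/84404775625 4230996658489/337619102500]; tr = 470106407921/13504764100, det = 48469444/3376191025
solving λ² − 470106407921/13504764100·λ + 48469444/3376191025 = 0 gives λ = 3481/100, 55696/135047641
so κ_2 = √((3481/100) / (55696/135047641)) = 290.5250
worst-case relative error ≤ 290.5250 × 1/318 = 0.9136

0.9136


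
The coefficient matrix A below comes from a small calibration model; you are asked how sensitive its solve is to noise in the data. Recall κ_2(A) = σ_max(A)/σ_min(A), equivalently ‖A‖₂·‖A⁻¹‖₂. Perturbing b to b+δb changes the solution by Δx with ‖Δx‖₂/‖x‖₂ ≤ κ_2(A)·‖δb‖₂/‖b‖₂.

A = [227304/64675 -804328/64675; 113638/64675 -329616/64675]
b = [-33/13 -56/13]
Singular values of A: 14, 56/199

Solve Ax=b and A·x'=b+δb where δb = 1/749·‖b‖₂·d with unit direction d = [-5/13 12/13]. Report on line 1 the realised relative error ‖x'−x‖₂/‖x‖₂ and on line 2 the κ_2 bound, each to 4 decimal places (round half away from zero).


from the listed singular values, σ₁ = 14, σ_n = 56/199
κ = σ_max/σ_min = 14/(56/199) = 49.7500
worst-case relative error ≤ 49.7500 × 1/749 = 0.0664
solve Ax = b  →  x = [-10.3143 -2.7107]
2-norm of b is 5.0000; of x, 10.6645
re-solving with b+δb shifts x by Δx of norm 0.0237
dividing the unrounded norms, ‖Δx‖/‖x‖ = 0.0022
realised/bound (from unrounded values) ≈ 0.0335

0.0022
0.0664


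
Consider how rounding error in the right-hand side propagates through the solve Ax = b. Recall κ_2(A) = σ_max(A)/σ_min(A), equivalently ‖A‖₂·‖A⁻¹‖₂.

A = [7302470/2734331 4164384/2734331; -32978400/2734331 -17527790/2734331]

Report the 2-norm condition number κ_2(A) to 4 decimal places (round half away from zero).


156.9200

form AᵀA = [678703708900/4447689481 361956430080/4447689481; 361956430080/4447689481 193078831876/4447689481] with trace 3016548584/15389929 and determinant 24010000/15389929
eigenvalues of AᵀA: λ = (tr ± √(tr²−4·det))/2 = 196, 122500/15389929
σ_max=√196=14, σ_min=√(122500/15389929)=(350/3923) → κ = 156.9200


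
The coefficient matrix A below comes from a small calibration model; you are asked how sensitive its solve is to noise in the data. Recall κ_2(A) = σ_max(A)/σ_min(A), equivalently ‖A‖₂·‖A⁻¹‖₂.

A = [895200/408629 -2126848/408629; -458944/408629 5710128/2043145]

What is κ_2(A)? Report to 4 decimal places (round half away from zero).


147.9200

M = AᵀA = [3501773824/577777369 -42008306688/2888886845; -42008306688/2888886845 504126720256/14444434225]. tr(M)=3501012224/85470025, det(M)=262144/3418801
eigenvalues of AᵀA: λ = (tr ± √(tr²−4·det))/2 = 1024/25, 6400/3418801
κ = σ_max/σ_min = (32/5)/(80/1849) = 147.9200


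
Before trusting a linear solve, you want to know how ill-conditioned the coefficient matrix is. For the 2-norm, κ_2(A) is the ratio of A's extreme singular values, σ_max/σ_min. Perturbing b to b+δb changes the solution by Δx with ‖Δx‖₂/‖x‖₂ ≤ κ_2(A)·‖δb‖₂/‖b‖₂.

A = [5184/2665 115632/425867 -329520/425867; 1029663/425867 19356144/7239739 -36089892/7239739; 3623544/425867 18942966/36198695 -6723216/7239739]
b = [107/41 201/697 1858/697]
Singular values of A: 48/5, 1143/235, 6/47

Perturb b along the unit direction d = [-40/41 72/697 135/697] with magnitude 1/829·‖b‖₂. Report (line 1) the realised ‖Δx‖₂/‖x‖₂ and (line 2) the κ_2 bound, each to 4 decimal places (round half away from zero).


σ_max = 48/5, σ_min = 6/47
κ_2(A) = (48/5) / (6/47) = 75.2000
worst-case relative error ≤ 75.2000 × 1/829 = 0.0907
solve Ax = b  →  x = [0.3675 -13.8563 -7.3111]
‖b‖₂ = 3.7417 and ‖x‖₂ = 15.6711
δb = ε·‖b‖·d = [-0.0044 0.0005 0.0009]; solving A·Δx = δb gives ‖Δx‖ = 0.0354
realised ‖Δx‖/‖x‖ = 0.0023
so the bound overstates the realised error by a factor of ≈ 40.2075 (computed from the unrounded values)

0.0023
0.0907


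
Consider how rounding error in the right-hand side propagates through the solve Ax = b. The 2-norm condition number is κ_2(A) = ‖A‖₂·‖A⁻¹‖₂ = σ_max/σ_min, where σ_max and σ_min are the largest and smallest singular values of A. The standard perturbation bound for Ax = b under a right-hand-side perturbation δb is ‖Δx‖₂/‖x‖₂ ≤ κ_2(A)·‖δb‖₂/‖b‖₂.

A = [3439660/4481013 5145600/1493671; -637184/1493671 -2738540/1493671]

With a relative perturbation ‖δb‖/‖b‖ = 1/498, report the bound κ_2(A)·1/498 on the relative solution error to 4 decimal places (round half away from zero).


form AᵀA = [53582325136/69479160921 26452106240/7719906769; 26452106240/7719906769 117566784400/7719906769] with trace 661322656/41332041 and determinant 160000/41332041
char-poly roots: 16 and 10000/41332041
κ = σ_max/σ_min = 4/(100/6429) = 257.1600
worst-case relative error ≤ 257.1600 × 1/498 = 0.5164

0.5164


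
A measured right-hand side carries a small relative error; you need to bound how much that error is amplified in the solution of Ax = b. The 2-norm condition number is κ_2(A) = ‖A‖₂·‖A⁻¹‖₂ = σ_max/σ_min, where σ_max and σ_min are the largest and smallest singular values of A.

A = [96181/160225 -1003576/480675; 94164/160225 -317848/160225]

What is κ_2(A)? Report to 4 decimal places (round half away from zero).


form AᵀA = [21542977/30525625 -221539192/91576875; -221539192/91576875 2278728832/274730625] with trace 3956185/439569 and determinant 64/48841
λ_max, λ_min = (3956185/439569 ± √15650386987249/193220905761)/2 = 9, 64/439569
σ_max=√9=3, σ_min=√(64/439569)=(8/663) → κ = 248.6250

248.6250


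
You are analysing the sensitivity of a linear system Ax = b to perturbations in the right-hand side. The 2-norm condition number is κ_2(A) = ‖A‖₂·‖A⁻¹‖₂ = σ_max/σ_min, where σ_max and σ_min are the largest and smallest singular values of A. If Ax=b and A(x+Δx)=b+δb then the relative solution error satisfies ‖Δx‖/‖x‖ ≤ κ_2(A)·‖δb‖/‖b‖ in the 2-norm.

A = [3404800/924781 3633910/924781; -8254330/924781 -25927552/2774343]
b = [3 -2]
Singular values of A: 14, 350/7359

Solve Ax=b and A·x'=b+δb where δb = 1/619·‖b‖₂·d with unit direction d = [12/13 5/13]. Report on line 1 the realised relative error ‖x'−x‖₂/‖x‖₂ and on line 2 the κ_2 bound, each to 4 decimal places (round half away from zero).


largest singular value 14, smallest 350/7359
condition number: 14 ÷ (350/7359) = 294.3600
κ_2(A)·‖δb‖/‖b‖ = 0.4755
solve Ax = b  →  x = [-30.3033 29.1562]
‖b‖ = 3.6056, ‖x‖ = 42.0520
δb = ε·‖b‖·d = [0.0054 0.0022]; solving A·Δx = δb gives ‖Δx‖ = 0.1225
realised ‖Δx‖/‖x‖ = 0.0029
so the bound overstates the realised error by a factor of ≈ 163.2837 (computed from the unrounded values)

0.0029
0.4755


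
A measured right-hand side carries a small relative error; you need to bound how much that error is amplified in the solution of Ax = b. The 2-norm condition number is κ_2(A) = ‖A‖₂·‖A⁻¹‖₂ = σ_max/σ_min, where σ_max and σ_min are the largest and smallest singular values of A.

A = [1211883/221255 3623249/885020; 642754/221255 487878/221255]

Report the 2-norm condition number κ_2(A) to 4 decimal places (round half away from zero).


AᵀA = [1302278969/33878045 3906779247/135512180; 3906779247/135512180 11720645261/542048720]; tr = 6511421753/108409744, det = 923521/27102436
λ_max, λ_min = (6511421753/108409744 ± √42397011346638575025/11752672594145536)/2 = 961/16, 3844/6775609
κ = σ_max/σ_min = (31/4)/(62/2603) = 325.3750

325.3750


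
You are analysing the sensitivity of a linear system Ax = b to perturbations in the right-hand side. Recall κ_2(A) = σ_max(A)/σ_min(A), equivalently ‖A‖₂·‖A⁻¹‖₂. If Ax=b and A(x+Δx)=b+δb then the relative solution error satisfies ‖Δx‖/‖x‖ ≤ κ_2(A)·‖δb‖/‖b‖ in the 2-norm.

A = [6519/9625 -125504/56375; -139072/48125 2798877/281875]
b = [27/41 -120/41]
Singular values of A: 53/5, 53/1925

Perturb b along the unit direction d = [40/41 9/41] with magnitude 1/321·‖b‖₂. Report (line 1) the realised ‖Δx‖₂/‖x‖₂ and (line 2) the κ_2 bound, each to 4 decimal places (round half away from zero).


from the listed singular values, σ₁ = 53/5, σ_n = 53/1925
κ_2(A) = (53/5) / (53/1925) = 385.0000
bound on ‖Δx‖/‖x‖: κ·ε = 385.0000·1/321 = 1.1994
solve Ax = b  →  x = [0.0792 -0.2717]
‖b‖ = 3.0000, ‖x‖ = 0.2830
re-solving with b+δb shifts x by Δx of norm 0.3394
realised ‖Δx‖/‖x‖ = 1.1994
tightness: 1.1994 against a bound of 1.1994; the bound is attained (ratio 1)

1.1994
1.1994


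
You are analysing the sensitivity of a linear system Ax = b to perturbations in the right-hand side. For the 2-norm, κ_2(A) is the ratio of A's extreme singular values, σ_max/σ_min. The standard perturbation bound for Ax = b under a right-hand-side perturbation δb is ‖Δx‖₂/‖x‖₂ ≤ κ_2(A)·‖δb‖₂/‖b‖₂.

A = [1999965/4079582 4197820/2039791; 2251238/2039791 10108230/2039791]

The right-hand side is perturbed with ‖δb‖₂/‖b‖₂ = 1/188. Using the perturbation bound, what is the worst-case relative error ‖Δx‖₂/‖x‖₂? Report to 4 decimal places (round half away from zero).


form AᵀA = [143622190129/98479226596 159489810810/24619806649; 159489810810/24619806649 708863943700/24619806649] with trace 1772205809/58583716 and determinant 366025/14645929
solving λ² − 1772205809/58583716·λ + 366025/14645929 = 0 gives λ = 121/4, 12100/14645929
κ = σ_max/σ_min = (11/2)/(110/3827) = 191.3500
κ_2(A)·‖δb‖/‖b‖ = 1.0178

1.0178


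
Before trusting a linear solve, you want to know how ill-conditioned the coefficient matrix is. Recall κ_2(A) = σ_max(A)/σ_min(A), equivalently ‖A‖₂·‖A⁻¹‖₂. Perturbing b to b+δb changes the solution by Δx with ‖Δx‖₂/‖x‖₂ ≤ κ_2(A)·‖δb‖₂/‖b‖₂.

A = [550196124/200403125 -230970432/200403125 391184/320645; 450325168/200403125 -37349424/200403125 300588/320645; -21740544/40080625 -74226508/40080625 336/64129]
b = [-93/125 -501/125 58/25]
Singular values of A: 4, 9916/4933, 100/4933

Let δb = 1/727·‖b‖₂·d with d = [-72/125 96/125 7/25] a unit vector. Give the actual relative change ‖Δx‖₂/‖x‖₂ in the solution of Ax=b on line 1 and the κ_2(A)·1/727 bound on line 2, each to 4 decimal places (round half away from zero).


from the listed singular values, σ₁ = 4, σ_n = 100/4933
condition number: 4 ÷ (100/4933) = 197.3200
bound on ‖Δx‖/‖x‖: κ·ε = 197.3200·1/727 = 0.2714
solve Ax = b  →  x = [35.3458 -11.8638 -91.3592]
‖b‖ = 4.6904, ‖x‖ = 98.6741
with δb = [-0.0037 0.0050 0.0018], A·Δx = δb → ‖Δx‖ = 0.3183
relative error = 0.0032
realised/bound (from unrounded values) ≈ 0.0119

0.0032
0.2714


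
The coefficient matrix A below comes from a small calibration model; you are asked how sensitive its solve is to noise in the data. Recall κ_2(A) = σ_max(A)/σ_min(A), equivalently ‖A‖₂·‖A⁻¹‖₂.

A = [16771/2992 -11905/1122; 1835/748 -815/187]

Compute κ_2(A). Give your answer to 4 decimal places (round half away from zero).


105.6000

form AᵀA = [335142041/8952064 -235551355/3357024; -235551355/3357024 165641125/1258884] with trace 47118721/278784 and determinant 714025/278784
λ_max, λ_min = (47118721/278784 ± √2219377633693441/77720518656)/2 = 169, 4225/278784
σ_max=√169=13, σ_min=√(4225/278784)=(65/528) → κ = 105.6000


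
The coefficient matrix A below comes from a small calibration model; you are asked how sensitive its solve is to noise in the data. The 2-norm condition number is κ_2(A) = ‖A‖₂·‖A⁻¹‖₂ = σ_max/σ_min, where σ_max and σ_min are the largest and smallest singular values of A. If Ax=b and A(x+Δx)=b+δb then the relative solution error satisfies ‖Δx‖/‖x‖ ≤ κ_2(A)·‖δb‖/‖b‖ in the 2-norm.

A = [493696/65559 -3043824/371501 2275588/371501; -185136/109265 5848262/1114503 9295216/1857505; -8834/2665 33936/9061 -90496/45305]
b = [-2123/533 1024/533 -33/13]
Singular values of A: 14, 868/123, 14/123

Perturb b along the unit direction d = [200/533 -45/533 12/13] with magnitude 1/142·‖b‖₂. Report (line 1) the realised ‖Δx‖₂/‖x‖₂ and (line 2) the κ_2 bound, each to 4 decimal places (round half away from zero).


0.0090
0.8662

largest singular value 14, smallest 14/123
condition number: 14 ÷ (14/123) = 123.0000
bound on ‖Δx‖/‖x‖: κ·ε = 123.0000·1/142 = 0.8662
solve Ax = b  →  x = [27.9857 18.8230 -9.8783]
2-norm of b is 5.0990; of x, 35.1438
Δx = A⁻¹·δb where δb = 1/142·5.0990·d; ‖Δx‖ = 0.3155
dividing the unrounded norms, ‖Δx‖/‖x‖ = 0.0090
tightness: 0.0090 against a bound of 0.8662 (unrounded ratio ≈ 0.0104)


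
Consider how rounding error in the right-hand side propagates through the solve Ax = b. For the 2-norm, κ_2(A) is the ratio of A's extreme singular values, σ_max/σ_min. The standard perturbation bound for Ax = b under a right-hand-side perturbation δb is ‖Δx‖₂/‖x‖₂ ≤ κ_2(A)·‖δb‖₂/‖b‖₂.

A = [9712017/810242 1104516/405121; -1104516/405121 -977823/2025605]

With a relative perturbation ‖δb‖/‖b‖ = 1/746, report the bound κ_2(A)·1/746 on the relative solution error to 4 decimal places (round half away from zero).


AᵀA = [59014334673/390536644 16595905158/488170805; 16595905158/488170805 18712092609/2440854025]; tr = 922193181/5808100, det = 15752961/5808100
λ_max, λ_min = (922193181/5808100 ± √850074283991762361/33734025610000)/2 = 3969/25, 3969/232324
so κ_2 = √((3969/25) / (3969/232324)) = 96.4000
bound on ‖Δx‖/‖x‖: κ·ε = 96.4000·1/746 = 0.1292

0.1292


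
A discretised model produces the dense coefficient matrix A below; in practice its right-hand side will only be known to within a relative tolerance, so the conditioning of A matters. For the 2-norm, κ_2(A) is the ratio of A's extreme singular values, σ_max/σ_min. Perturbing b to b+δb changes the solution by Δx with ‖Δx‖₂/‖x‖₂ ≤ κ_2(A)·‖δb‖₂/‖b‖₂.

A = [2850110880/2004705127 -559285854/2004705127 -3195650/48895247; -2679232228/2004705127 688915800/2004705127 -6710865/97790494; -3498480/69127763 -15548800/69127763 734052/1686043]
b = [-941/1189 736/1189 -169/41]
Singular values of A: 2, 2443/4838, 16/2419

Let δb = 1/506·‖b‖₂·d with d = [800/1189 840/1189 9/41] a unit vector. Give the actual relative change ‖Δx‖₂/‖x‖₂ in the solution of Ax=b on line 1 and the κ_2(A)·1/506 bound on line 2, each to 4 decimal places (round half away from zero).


0.0084
0.5976

largest singular value 2, smallest 16/2419
κ = σ_max/σ_min = 2/(16/2419) = 302.3750
perturbation bound = 302.3750·1/506 = 0.5976
solve Ax = b  →  x = [-28.9526 -126.4005 -78.1365]
‖b‖₂ = 4.2426 and ‖x‖₂ = 151.3957
with δb = [0.0056 0.0059 0.0018], A·Δx = δb → ‖Δx‖ = 1.2677
relative error = 0.0084
tightness: 0.0084 against a bound of 0.5976 (unrounded ratio ≈ 0.0140)


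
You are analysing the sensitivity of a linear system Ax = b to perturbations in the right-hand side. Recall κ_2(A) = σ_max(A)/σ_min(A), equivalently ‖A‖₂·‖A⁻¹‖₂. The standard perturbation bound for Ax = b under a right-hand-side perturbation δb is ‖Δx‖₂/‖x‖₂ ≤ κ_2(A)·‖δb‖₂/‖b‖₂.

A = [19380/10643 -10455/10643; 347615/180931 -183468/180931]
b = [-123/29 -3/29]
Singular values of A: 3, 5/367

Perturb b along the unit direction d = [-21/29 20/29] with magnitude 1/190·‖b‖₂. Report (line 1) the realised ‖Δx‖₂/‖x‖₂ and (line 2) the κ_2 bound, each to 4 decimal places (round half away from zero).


largest singular value 3, smallest 5/367
κ = σ_max/σ_min = 3/(5/367) = 220.2000
worst-case relative error ≤ 220.2000 × 1/190 = 1.1589
solve Ax = b  →  x = [102.7412 194.7647]
‖b‖ = 4.2426, ‖x‖ = 220.2023
re-solving with b+δb shifts x by Δx of norm 1.6390
realised ‖Δx‖/‖x‖ = 0.0074
realised/bound (from unrounded values) ≈ 0.0064

0.0074
1.1589


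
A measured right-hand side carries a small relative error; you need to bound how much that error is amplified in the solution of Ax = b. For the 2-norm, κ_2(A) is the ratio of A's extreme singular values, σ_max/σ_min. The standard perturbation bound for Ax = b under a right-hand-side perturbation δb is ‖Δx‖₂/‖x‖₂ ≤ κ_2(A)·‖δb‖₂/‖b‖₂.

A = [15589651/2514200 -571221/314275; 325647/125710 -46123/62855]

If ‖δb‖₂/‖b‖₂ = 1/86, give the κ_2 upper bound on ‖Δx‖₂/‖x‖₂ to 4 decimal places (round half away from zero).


3.5981

AᵀA = [1689086424529/37403560000 -61580578059/4675445000; -61580578059/4675445000 2245424314/584430625]; tr = 2932469729/59845696, det = 1500625/59845696
char-poly roots: 49 and 30625/59845696
κ_2(A) = √(λ_max/λ_min) = √(49 / (30625/59845696)) = 309.4400
κ_2(A)·‖δb‖/‖b‖ = 3.5981


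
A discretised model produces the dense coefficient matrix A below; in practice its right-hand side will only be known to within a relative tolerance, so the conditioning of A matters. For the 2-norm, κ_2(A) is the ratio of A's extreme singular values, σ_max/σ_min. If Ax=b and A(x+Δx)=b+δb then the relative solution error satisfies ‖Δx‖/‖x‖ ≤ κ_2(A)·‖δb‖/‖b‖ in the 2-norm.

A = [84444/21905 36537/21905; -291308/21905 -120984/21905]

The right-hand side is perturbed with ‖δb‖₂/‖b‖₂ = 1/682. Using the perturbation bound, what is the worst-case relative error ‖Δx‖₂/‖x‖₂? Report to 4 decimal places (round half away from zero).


0.3706

M = AᵀA = [3679645600/19193161 1533157500/19193161; 1533157500/19193161 638883225/19193161]. tr(M)=25553425/113569, det(M)=90000/113569
λ_max, λ_min = (25553425/113569 ± √652936644390625/12897917761)/2 = 225, 400/113569
so κ_2 = √(225 / (400/113569)) = 252.7500
perturbation bound = 252.7500·1/682 = 0.3706


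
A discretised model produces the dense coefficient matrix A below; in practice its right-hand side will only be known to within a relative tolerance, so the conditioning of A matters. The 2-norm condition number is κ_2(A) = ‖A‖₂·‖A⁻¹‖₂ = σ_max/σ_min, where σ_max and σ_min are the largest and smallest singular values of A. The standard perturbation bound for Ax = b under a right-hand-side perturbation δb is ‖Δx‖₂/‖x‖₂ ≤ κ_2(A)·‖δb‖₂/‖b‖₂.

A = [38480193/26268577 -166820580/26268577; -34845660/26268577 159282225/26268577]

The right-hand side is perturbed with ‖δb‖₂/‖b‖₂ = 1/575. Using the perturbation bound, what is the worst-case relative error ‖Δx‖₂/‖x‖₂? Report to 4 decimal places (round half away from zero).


0.3074

AᵀA = [3204453358089/820497190969 -14232559299840/820497190969; -14232559299840/820497190969 63257946626025/820497190969]; tr = 39537418194/488100649, det = 102515625/488100649
λ_max, λ_min = (39537418194/488100649 ± √1563007285674861659136/238242243554221201)/2 = 81, 1265625/488100649
σ_max=√81=9, σ_min=√(1265625/488100649)=(1125/22093) → κ = 176.7440
κ_2(A)·‖δb‖/‖b‖ = 0.3074


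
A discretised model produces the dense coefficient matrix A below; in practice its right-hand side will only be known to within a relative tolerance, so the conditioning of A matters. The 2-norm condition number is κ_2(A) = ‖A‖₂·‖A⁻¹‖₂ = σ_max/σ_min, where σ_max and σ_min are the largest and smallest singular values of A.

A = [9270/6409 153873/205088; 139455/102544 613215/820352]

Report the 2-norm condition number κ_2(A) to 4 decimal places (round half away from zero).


83.2000

form AᵀA = [49282425/12503296 210232665/100026368; 210232665/100026368 897577929/800210944] with trace 14019561/2768896 and determinant 164025/44302336
solving λ² − 14019561/2768896·λ + 164025/44302336 = 0 gives λ = 81/16, 2025/2768896
σ_max=√(81/16)=(9/4), σ_min=√(2025/2768896)=(45/1664) → κ = 83.2000


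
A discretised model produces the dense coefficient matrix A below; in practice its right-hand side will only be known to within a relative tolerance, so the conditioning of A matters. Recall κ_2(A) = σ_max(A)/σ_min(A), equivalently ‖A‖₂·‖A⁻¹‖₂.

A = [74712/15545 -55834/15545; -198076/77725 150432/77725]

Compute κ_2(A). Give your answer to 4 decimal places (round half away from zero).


310.9000

M = AᵀA = [178781175376/6041175625 -134083714032/6041175625; -134083714032/6041175625 100565675524/6041175625]. tr(M)=11173874036/241647025, det(M)=5345344/241647025
char-poly roots: 1156/25 and 4624/9665881
κ_2(A) = √(λ_max/λ_min) = √((1156/25) / (4624/9665881)) = 310.9000


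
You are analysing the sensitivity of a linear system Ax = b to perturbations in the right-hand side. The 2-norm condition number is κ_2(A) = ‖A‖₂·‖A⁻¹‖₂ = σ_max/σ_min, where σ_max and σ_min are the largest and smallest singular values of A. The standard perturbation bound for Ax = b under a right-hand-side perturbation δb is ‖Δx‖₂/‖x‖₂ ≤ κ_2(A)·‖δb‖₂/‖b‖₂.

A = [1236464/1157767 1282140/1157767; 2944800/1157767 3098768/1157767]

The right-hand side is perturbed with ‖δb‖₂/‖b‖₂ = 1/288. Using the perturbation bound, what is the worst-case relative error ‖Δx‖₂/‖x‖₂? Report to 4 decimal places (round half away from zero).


1.3329

M = AᵀA = [60359113984/7931505481 63376165440/7931505481; 63376165440/7931505481 66545834896/7931505481]. tr(M)=150897680/9431041, det(M)=16384/9431041
char-poly roots: 16 and 1024/9431041
σ_max=√16=4, σ_min=√(1024/9431041)=(32/3071) → κ = 383.8750
bound on ‖Δx‖/‖x‖: κ·ε = 383.8750·1/288 = 1.3329


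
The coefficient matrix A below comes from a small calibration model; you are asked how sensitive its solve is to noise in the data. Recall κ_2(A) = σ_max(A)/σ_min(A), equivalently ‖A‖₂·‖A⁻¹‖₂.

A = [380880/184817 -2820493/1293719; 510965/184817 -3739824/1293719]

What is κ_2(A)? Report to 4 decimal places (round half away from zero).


M = AᵀA = [14005338125/1177838741 -102937536000/8244871187; -102937536000/8244871187 756602217725/57714098309]. tr(M)=49753923650/1990141321, det(M)=9765625/1990141321
solving λ² − 49753923650/1990141321·λ + 9765625/1990141321 = 0 gives λ = 25, 390625/1990141321
κ = σ_max/σ_min = 5/(625/44611) = 356.8880

356.8880


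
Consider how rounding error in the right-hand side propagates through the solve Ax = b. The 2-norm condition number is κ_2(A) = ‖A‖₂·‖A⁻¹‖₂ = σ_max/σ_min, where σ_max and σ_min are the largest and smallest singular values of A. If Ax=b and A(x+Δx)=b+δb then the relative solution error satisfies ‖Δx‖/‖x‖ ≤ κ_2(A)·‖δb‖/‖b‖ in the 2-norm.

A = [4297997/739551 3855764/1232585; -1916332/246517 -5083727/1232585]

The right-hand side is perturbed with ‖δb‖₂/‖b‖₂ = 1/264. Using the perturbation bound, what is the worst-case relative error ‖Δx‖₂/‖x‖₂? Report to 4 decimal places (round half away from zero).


AᵀA = [51523733220025/546935681601 9159677658560/182311893867; 9159677658560/182311893867 1628447849369/60770631289]; tr = 228995722714/1892511009, det = 228765625/1892511009
λ_max, λ_min = (228995722714/1892511009 ± √52437309255452002463296/3581597919186198081)/2 = 121, 1890625/1892511009
κ_2(A) = √(λ_max/λ_min) = √(121 / (1890625/1892511009)) = 348.0240
worst-case relative error ≤ 348.0240 × 1/264 = 1.3183

1.3183


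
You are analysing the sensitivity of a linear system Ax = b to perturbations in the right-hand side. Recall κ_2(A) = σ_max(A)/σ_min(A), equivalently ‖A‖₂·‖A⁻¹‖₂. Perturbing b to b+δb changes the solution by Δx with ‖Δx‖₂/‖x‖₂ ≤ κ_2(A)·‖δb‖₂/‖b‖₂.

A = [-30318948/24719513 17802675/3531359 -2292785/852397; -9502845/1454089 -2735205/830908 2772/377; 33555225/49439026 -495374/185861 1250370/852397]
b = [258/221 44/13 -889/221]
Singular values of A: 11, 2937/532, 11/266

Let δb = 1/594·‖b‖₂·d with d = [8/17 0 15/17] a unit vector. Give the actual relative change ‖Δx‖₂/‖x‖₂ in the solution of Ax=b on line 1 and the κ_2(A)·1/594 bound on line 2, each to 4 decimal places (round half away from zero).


0.0030
0.4478

from the listed singular values, σ₁ = 11, σ_n = 11/266
κ_2(A) = 11 / (11/266) = 266.0000
bound on ‖Δx‖/‖x‖: κ·ε = 266.0000·1/594 = 0.4478
solve Ax = b  →  x = [-38.6316 -35.7914 -49.8997]
‖b‖₂ = 5.3852 and ‖x‖₂ = 72.5493
with δb = [0.0043 0.0000 0.0080], A·Δx = δb → ‖Δx‖ = 0.2192
realised ‖Δx‖/‖x‖ = 0.0030
tightness: 0.0030 against a bound of 0.4478 (unrounded ratio ≈ 0.0067)
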